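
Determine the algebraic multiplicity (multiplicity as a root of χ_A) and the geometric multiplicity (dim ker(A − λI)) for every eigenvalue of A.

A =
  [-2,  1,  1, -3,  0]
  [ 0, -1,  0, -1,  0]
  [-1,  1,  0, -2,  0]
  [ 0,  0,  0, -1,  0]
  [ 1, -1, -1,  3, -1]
λ = -1: alg = 5, geom = 3

Step 1 — factor the characteristic polynomial to read off the algebraic multiplicities:
  χ_A(x) = (x + 1)^5

Step 2 — compute geometric multiplicities via the rank-nullity identity g(λ) = n − rank(A − λI):
  rank(A − (-1)·I) = 2, so dim ker(A − (-1)·I) = n − 2 = 3

Summary:
  λ = -1: algebraic multiplicity = 5, geometric multiplicity = 3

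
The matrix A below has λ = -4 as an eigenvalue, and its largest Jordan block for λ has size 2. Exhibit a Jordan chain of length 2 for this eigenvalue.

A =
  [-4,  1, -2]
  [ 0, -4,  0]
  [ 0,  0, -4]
A Jordan chain for λ = -4 of length 2:
v_1 = (1, 0, 0)ᵀ
v_2 = (0, 1, 0)ᵀ

Let N = A − (-4)·I. We want v_2 with N^2 v_2 = 0 but N^1 v_2 ≠ 0; then v_{j-1} := N · v_j for j = 2, …, 2.

Pick v_2 = (0, 1, 0)ᵀ.
Then v_1 = N · v_2 = (1, 0, 0)ᵀ.

Sanity check: (A − (-4)·I) v_1 = (0, 0, 0)ᵀ = 0. ✓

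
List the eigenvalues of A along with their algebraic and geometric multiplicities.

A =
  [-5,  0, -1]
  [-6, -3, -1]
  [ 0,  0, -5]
λ = -5: alg = 2, geom = 1; λ = -3: alg = 1, geom = 1

Step 1 — factor the characteristic polynomial to read off the algebraic multiplicities:
  χ_A(x) = (x + 3)*(x + 5)^2

Step 2 — compute geometric multiplicities via the rank-nullity identity g(λ) = n − rank(A − λI):
  rank(A − (-5)·I) = 2, so dim ker(A − (-5)·I) = n − 2 = 1
  rank(A − (-3)·I) = 2, so dim ker(A − (-3)·I) = n − 2 = 1

Summary:
  λ = -5: algebraic multiplicity = 2, geometric multiplicity = 1
  λ = -3: algebraic multiplicity = 1, geometric multiplicity = 1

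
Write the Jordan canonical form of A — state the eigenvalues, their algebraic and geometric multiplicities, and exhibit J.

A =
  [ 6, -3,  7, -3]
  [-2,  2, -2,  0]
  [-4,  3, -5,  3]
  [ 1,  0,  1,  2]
J_1(-1) ⊕ J_2(2) ⊕ J_1(2)

The characteristic polynomial is
  det(x·I − A) = x^4 - 5*x^3 + 6*x^2 + 4*x - 8 = (x - 2)^3*(x + 1)

Eigenvalues and multiplicities (the geometric multiplicity of λ is n − rank(A − λI), which equals the number of Jordan blocks for λ):
  λ = -1: algebraic multiplicity = 1, geometric multiplicity = 1
  λ = 2: algebraic multiplicity = 3, geometric multiplicity = 2

Determining the block sizes for each eigenvalue:
  λ = -1: one block (gm = 1), so the single block has size am = 1 → block sizes [1]
  λ = 2: 2 blocks summing to 3 forces exactly one block of size 2 and the rest size 1 → block sizes [2, 1]

Assembling the blocks gives a Jordan form
J =
  [-1, 0, 0, 0]
  [ 0, 2, 1, 0]
  [ 0, 0, 2, 0]
  [ 0, 0, 0, 2]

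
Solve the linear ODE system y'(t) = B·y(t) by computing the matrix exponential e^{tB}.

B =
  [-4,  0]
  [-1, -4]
e^{tB} =
  [exp(-4*t), 0]
  [-t*exp(-4*t), exp(-4*t)]

Strategy: write B = P · J · P⁻¹ where J is a Jordan canonical form, so e^{tB} = P · e^{tJ} · P⁻¹, and e^{tJ} can be computed block-by-block.

B has Jordan form
J =
  [-4,  1]
  [ 0, -4]
(up to reordering of blocks).

Per-block formulas:
  For a 2×2 Jordan block J_2(-4): exp(t · J_2(-4)) = e^(-4t)·(I + t·N), where N is the 2×2 nilpotent shift.

After assembling e^{tJ} and conjugating by P, we get:

e^{tB} =
  [exp(-4*t), 0]
  [-t*exp(-4*t), exp(-4*t)]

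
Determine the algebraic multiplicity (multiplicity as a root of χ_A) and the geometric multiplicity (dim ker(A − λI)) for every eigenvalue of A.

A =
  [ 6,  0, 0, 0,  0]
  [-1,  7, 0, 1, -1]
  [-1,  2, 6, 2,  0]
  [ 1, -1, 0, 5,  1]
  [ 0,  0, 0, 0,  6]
λ = 6: alg = 5, geom = 3

Step 1 — factor the characteristic polynomial to read off the algebraic multiplicities:
  χ_A(x) = (x - 6)^5

Step 2 — compute geometric multiplicities via the rank-nullity identity g(λ) = n − rank(A − λI):
  rank(A − (6)·I) = 2, so dim ker(A − (6)·I) = n − 2 = 3

Summary:
  λ = 6: algebraic multiplicity = 5, geometric multiplicity = 3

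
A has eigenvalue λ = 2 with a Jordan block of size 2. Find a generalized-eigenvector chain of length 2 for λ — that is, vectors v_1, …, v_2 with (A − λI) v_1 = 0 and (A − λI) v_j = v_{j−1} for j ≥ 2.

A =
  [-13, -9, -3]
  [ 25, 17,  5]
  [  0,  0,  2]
A Jordan chain for λ = 2 of length 2:
v_1 = (-15, 25, 0)ᵀ
v_2 = (1, 0, 0)ᵀ

Let N = A − (2)·I. We want v_2 with N^2 v_2 = 0 but N^1 v_2 ≠ 0; then v_{j-1} := N · v_j for j = 2, …, 2.

Pick v_2 = (1, 0, 0)ᵀ.
Then v_1 = N · v_2 = (-15, 25, 0)ᵀ.

Sanity check: (A − (2)·I) v_1 = (0, 0, 0)ᵀ = 0. ✓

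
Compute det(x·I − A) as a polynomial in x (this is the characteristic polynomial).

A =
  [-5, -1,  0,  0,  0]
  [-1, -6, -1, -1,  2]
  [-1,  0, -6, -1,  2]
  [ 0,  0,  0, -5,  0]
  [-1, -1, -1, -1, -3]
x^5 + 25*x^4 + 250*x^3 + 1250*x^2 + 3125*x + 3125

Expanding det(x·I − A) (e.g. by cofactor expansion or by noting that A is similar to its Jordan form J, which has the same characteristic polynomial as A) gives
  χ_A(x) = x^5 + 25*x^4 + 250*x^3 + 1250*x^2 + 3125*x + 3125
which factors as (x + 5)^5. The eigenvalues (with algebraic multiplicities) are λ = -5 with multiplicity 5.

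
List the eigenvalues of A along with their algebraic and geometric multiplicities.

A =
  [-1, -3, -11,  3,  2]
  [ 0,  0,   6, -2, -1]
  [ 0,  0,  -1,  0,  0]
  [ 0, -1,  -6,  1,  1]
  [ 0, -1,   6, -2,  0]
λ = -1: alg = 3, geom = 2; λ = 1: alg = 2, geom = 1

Step 1 — factor the characteristic polynomial to read off the algebraic multiplicities:
  χ_A(x) = (x - 1)^2*(x + 1)^3

Step 2 — compute geometric multiplicities via the rank-nullity identity g(λ) = n − rank(A − λI):
  rank(A − (-1)·I) = 3, so dim ker(A − (-1)·I) = n − 3 = 2
  rank(A − (1)·I) = 4, so dim ker(A − (1)·I) = n − 4 = 1

Summary:
  λ = -1: algebraic multiplicity = 3, geometric multiplicity = 2
  λ = 1: algebraic multiplicity = 2, geometric multiplicity = 1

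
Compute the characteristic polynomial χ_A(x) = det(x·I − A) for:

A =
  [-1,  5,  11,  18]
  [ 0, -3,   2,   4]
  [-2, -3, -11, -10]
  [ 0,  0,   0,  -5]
x^4 + 20*x^3 + 150*x^2 + 500*x + 625

Expanding det(x·I − A) (e.g. by cofactor expansion or by noting that A is similar to its Jordan form J, which has the same characteristic polynomial as A) gives
  χ_A(x) = x^4 + 20*x^3 + 150*x^2 + 500*x + 625
which factors as (x + 5)^4. The eigenvalues (with algebraic multiplicities) are λ = -5 with multiplicity 4.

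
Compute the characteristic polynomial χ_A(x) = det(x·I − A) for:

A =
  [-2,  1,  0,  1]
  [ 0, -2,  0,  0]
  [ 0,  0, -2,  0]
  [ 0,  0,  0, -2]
x^4 + 8*x^3 + 24*x^2 + 32*x + 16

Expanding det(x·I − A) (e.g. by cofactor expansion or by noting that A is similar to its Jordan form J, which has the same characteristic polynomial as A) gives
  χ_A(x) = x^4 + 8*x^3 + 24*x^2 + 32*x + 16
which factors as (x + 2)^4. The eigenvalues (with algebraic multiplicities) are λ = -2 with multiplicity 4.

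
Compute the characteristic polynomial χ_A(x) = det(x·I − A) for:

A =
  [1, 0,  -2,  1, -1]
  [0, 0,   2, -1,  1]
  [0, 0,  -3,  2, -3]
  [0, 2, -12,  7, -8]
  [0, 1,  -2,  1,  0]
x^5 - 5*x^4 + 10*x^3 - 10*x^2 + 5*x - 1

Expanding det(x·I − A) (e.g. by cofactor expansion or by noting that A is similar to its Jordan form J, which has the same characteristic polynomial as A) gives
  χ_A(x) = x^5 - 5*x^4 + 10*x^3 - 10*x^2 + 5*x - 1
which factors as (x - 1)^5. The eigenvalues (with algebraic multiplicities) are λ = 1 with multiplicity 5.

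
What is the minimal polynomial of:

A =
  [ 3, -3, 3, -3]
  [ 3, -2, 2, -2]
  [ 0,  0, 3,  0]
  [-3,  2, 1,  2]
x^3 - 3*x^2

The characteristic polynomial is χ_A(x) = x^2*(x - 3)^2, so the eigenvalues are known. The minimal polynomial is
  m_A(x) = Π_λ (x − λ)^{k_λ}
where k_λ is the size of the *largest* Jordan block for λ (equivalently, the smallest k with (A − λI)^k v = 0 for every generalised eigenvector v of λ).

  λ = 0: largest Jordan block has size 2, contributing (x − 0)^2
  λ = 3: largest Jordan block has size 1, contributing (x − 3)

So m_A(x) = x^2*(x - 3) = x^3 - 3*x^2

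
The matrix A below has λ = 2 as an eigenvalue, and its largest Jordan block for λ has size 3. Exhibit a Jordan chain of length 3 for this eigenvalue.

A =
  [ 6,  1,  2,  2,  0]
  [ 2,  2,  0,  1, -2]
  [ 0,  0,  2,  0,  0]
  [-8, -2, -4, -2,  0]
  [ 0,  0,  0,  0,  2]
A Jordan chain for λ = 2 of length 3:
v_1 = (2, 0, 0, -4, 0)ᵀ
v_2 = (4, 2, 0, -8, 0)ᵀ
v_3 = (1, 0, 0, 0, 0)ᵀ

Let N = A − (2)·I. We want v_3 with N^3 v_3 = 0 but N^2 v_3 ≠ 0; then v_{j-1} := N · v_j for j = 3, …, 2.

Pick v_3 = (1, 0, 0, 0, 0)ᵀ.
Then v_2 = N · v_3 = (4, 2, 0, -8, 0)ᵀ.
Then v_1 = N · v_2 = (2, 0, 0, -4, 0)ᵀ.

Sanity check: (A − (2)·I) v_1 = (0, 0, 0, 0, 0)ᵀ = 0. ✓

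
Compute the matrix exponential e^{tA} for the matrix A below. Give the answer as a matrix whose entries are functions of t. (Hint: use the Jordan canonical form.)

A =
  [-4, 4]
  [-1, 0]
e^{tA} =
  [-2*t*exp(-2*t) + exp(-2*t), 4*t*exp(-2*t)]
  [-t*exp(-2*t), 2*t*exp(-2*t) + exp(-2*t)]

Strategy: write A = P · J · P⁻¹ where J is a Jordan canonical form, so e^{tA} = P · e^{tJ} · P⁻¹, and e^{tJ} can be computed block-by-block.

A has Jordan form
J =
  [-2,  1]
  [ 0, -2]
(up to reordering of blocks).

Per-block formulas:
  For a 2×2 Jordan block J_2(-2): exp(t · J_2(-2)) = e^(-2t)·(I + t·N), where N is the 2×2 nilpotent shift.

After assembling e^{tJ} and conjugating by P, we get:

e^{tA} =
  [-2*t*exp(-2*t) + exp(-2*t), 4*t*exp(-2*t)]
  [-t*exp(-2*t), 2*t*exp(-2*t) + exp(-2*t)]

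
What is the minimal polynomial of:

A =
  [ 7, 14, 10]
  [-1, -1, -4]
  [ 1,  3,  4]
x^3 - 10*x^2 + 33*x - 36

The characteristic polynomial is χ_A(x) = (x - 4)*(x - 3)^2, so the eigenvalues are known. The minimal polynomial is
  m_A(x) = Π_λ (x − λ)^{k_λ}
where k_λ is the size of the *largest* Jordan block for λ (equivalently, the smallest k with (A − λI)^k v = 0 for every generalised eigenvector v of λ).

  λ = 3: largest Jordan block has size 2, contributing (x − 3)^2
  λ = 4: largest Jordan block has size 1, contributing (x − 4)

So m_A(x) = (x - 4)*(x - 3)^2 = x^3 - 10*x^2 + 33*x - 36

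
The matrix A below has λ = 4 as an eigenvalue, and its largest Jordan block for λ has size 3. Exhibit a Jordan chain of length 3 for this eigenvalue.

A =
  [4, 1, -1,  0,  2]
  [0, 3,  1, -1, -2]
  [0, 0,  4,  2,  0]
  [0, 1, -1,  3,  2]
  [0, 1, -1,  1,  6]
A Jordan chain for λ = 4 of length 3:
v_1 = (1, -2, 2, 0, 2)ᵀ
v_2 = (1, -1, 0, 1, 1)ᵀ
v_3 = (0, 1, 0, 0, 0)ᵀ

Let N = A − (4)·I. We want v_3 with N^3 v_3 = 0 but N^2 v_3 ≠ 0; then v_{j-1} := N · v_j for j = 3, …, 2.

Pick v_3 = (0, 1, 0, 0, 0)ᵀ.
Then v_2 = N · v_3 = (1, -1, 0, 1, 1)ᵀ.
Then v_1 = N · v_2 = (1, -2, 2, 0, 2)ᵀ.

Sanity check: (A − (4)·I) v_1 = (0, 0, 0, 0, 0)ᵀ = 0. ✓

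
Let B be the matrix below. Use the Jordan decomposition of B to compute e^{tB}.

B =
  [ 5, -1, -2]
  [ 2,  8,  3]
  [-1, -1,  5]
e^{tB} =
  [t^2*exp(6*t)/2 - t*exp(6*t) + exp(6*t), t^2*exp(6*t)/2 - t*exp(6*t), t^2*exp(6*t)/2 - 2*t*exp(6*t)]
  [-t^2*exp(6*t)/2 + 2*t*exp(6*t), -t^2*exp(6*t)/2 + 2*t*exp(6*t) + exp(6*t), -t^2*exp(6*t)/2 + 3*t*exp(6*t)]
  [-t*exp(6*t), -t*exp(6*t), -t*exp(6*t) + exp(6*t)]

Strategy: write B = P · J · P⁻¹ where J is a Jordan canonical form, so e^{tB} = P · e^{tJ} · P⁻¹, and e^{tJ} can be computed block-by-block.

B has Jordan form
J =
  [6, 1, 0]
  [0, 6, 1]
  [0, 0, 6]
(up to reordering of blocks).

Per-block formulas:
  For a 3×3 Jordan block J_3(6): exp(t · J_3(6)) = e^(6t)·(I + t·N + (t^2/2)·N^2), where N is the 3×3 nilpotent shift.

After assembling e^{tJ} and conjugating by P, we get:

e^{tB} =
  [t^2*exp(6*t)/2 - t*exp(6*t) + exp(6*t), t^2*exp(6*t)/2 - t*exp(6*t), t^2*exp(6*t)/2 - 2*t*exp(6*t)]
  [-t^2*exp(6*t)/2 + 2*t*exp(6*t), -t^2*exp(6*t)/2 + 2*t*exp(6*t) + exp(6*t), -t^2*exp(6*t)/2 + 3*t*exp(6*t)]
  [-t*exp(6*t), -t*exp(6*t), -t*exp(6*t) + exp(6*t)]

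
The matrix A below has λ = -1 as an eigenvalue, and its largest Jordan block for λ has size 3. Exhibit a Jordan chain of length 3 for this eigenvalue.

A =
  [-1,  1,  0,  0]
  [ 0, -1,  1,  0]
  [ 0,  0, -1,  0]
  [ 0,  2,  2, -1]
A Jordan chain for λ = -1 of length 3:
v_1 = (1, 0, 0, 2)ᵀ
v_2 = (0, 1, 0, 2)ᵀ
v_3 = (0, 0, 1, 0)ᵀ

Let N = A − (-1)·I. We want v_3 with N^3 v_3 = 0 but N^2 v_3 ≠ 0; then v_{j-1} := N · v_j for j = 3, …, 2.

Pick v_3 = (0, 0, 1, 0)ᵀ.
Then v_2 = N · v_3 = (0, 1, 0, 2)ᵀ.
Then v_1 = N · v_2 = (1, 0, 0, 2)ᵀ.

Sanity check: (A − (-1)·I) v_1 = (0, 0, 0, 0)ᵀ = 0. ✓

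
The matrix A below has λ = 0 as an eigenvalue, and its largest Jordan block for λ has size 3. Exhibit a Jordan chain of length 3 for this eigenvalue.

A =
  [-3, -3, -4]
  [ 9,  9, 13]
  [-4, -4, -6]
A Jordan chain for λ = 0 of length 3:
v_1 = (-2, 2, 0)ᵀ
v_2 = (-3, 9, -4)ᵀ
v_3 = (1, 0, 0)ᵀ

Let N = A − (0)·I. We want v_3 with N^3 v_3 = 0 but N^2 v_3 ≠ 0; then v_{j-1} := N · v_j for j = 3, …, 2.

Pick v_3 = (1, 0, 0)ᵀ.
Then v_2 = N · v_3 = (-3, 9, -4)ᵀ.
Then v_1 = N · v_2 = (-2, 2, 0)ᵀ.

Sanity check: (A − (0)·I) v_1 = (0, 0, 0)ᵀ = 0. ✓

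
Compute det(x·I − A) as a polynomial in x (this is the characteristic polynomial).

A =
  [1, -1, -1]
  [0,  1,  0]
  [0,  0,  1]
x^3 - 3*x^2 + 3*x - 1

Expanding det(x·I − A) (e.g. by cofactor expansion or by noting that A is similar to its Jordan form J, which has the same characteristic polynomial as A) gives
  χ_A(x) = x^3 - 3*x^2 + 3*x - 1
which factors as (x - 1)^3. The eigenvalues (with algebraic multiplicities) are λ = 1 with multiplicity 3.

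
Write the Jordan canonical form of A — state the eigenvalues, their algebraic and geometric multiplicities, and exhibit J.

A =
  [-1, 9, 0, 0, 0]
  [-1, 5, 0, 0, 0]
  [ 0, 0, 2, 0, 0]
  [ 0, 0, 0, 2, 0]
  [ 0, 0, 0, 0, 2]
J_2(2) ⊕ J_1(2) ⊕ J_1(2) ⊕ J_1(2)

The characteristic polynomial is
  det(x·I − A) = x^5 - 10*x^4 + 40*x^3 - 80*x^2 + 80*x - 32 = (x - 2)^5

Eigenvalues and multiplicities (the geometric multiplicity of λ is n − rank(A − λI), which equals the number of Jordan blocks for λ):
  λ = 2: algebraic multiplicity = 5, geometric multiplicity = 4

Determining the block sizes for each eigenvalue:
  λ = 2: 4 blocks summing to 5 forces exactly one block of size 2 and the rest size 1 → block sizes [2, 1, 1, 1]

Assembling the blocks gives a Jordan form
J =
  [2, 1, 0, 0, 0]
  [0, 2, 0, 0, 0]
  [0, 0, 2, 0, 0]
  [0, 0, 0, 2, 0]
  [0, 0, 0, 0, 2]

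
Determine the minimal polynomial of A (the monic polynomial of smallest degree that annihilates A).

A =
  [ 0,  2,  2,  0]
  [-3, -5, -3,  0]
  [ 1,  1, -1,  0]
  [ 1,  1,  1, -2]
x^2 + 4*x + 4

The characteristic polynomial is χ_A(x) = (x + 2)^4, so the eigenvalues are known. The minimal polynomial is
  m_A(x) = Π_λ (x − λ)^{k_λ}
where k_λ is the size of the *largest* Jordan block for λ (equivalently, the smallest k with (A − λI)^k v = 0 for every generalised eigenvector v of λ).

  λ = -2: largest Jordan block has size 2, contributing (x + 2)^2

So m_A(x) = (x + 2)^2 = x^2 + 4*x + 4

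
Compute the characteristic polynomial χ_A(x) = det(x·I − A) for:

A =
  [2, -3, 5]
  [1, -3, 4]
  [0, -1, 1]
x^3

Expanding det(x·I − A) (e.g. by cofactor expansion or by noting that A is similar to its Jordan form J, which has the same characteristic polynomial as A) gives
  χ_A(x) = x^3
which factors as x^3. The eigenvalues (with algebraic multiplicities) are λ = 0 with multiplicity 3.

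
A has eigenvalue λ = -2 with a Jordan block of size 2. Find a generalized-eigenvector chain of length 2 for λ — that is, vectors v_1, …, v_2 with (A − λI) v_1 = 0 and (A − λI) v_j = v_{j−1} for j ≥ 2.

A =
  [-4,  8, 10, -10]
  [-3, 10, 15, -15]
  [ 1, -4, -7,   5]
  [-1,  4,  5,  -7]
A Jordan chain for λ = -2 of length 2:
v_1 = (-2, -3, 1, -1)ᵀ
v_2 = (1, 0, 0, 0)ᵀ

Let N = A − (-2)·I. We want v_2 with N^2 v_2 = 0 but N^1 v_2 ≠ 0; then v_{j-1} := N · v_j for j = 2, …, 2.

Pick v_2 = (1, 0, 0, 0)ᵀ.
Then v_1 = N · v_2 = (-2, -3, 1, -1)ᵀ.

Sanity check: (A − (-2)·I) v_1 = (0, 0, 0, 0)ᵀ = 0. ✓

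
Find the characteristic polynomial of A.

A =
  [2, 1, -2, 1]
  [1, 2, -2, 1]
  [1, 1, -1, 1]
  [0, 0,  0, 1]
x^4 - 4*x^3 + 6*x^2 - 4*x + 1

Expanding det(x·I − A) (e.g. by cofactor expansion or by noting that A is similar to its Jordan form J, which has the same characteristic polynomial as A) gives
  χ_A(x) = x^4 - 4*x^3 + 6*x^2 - 4*x + 1
which factors as (x - 1)^4. The eigenvalues (with algebraic multiplicities) are λ = 1 with multiplicity 4.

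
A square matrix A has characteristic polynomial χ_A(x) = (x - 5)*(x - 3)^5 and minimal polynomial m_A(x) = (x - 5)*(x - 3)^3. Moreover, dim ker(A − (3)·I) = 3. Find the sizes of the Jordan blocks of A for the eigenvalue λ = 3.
Block sizes for λ = 3: [3, 1, 1]

Step 1 — from the characteristic polynomial, algebraic multiplicity of λ = 3 is 5. From dim ker(A − (3)·I) = 3, there are exactly 3 Jordan blocks for λ = 3.
Step 2 — from the minimal polynomial, the factor (x − 3)^3 tells us the largest block for λ = 3 has size 3.
Step 3 — with total size 5, 3 blocks, and largest block 3, the block sizes (in nonincreasing order) are [3, 1, 1].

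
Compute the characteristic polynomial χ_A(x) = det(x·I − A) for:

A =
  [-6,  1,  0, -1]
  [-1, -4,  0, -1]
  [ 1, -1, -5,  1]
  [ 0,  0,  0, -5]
x^4 + 20*x^3 + 150*x^2 + 500*x + 625

Expanding det(x·I − A) (e.g. by cofactor expansion or by noting that A is similar to its Jordan form J, which has the same characteristic polynomial as A) gives
  χ_A(x) = x^4 + 20*x^3 + 150*x^2 + 500*x + 625
which factors as (x + 5)^4. The eigenvalues (with algebraic multiplicities) are λ = -5 with multiplicity 4.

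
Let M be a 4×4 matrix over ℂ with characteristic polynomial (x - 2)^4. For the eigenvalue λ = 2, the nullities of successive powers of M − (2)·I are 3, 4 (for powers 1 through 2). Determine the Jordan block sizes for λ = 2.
Block sizes for λ = 2: [2, 1, 1]

From the dimensions of kernels of powers, the number of Jordan blocks of size at least j is d_j − d_{j−1} where d_j = dim ker(N^j) (with d_0 = 0). Computing the differences gives [3, 1].
The number of blocks of size exactly k is (#blocks of size ≥ k) − (#blocks of size ≥ k + 1), so the partition is: 2 block(s) of size 1, 1 block(s) of size 2.
In nonincreasing order the block sizes are [2, 1, 1].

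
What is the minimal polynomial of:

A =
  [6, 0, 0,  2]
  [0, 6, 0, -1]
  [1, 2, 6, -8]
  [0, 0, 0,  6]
x^2 - 12*x + 36

The characteristic polynomial is χ_A(x) = (x - 6)^4, so the eigenvalues are known. The minimal polynomial is
  m_A(x) = Π_λ (x − λ)^{k_λ}
where k_λ is the size of the *largest* Jordan block for λ (equivalently, the smallest k with (A − λI)^k v = 0 for every generalised eigenvector v of λ).

  λ = 6: largest Jordan block has size 2, contributing (x − 6)^2

So m_A(x) = (x - 6)^2 = x^2 - 12*x + 36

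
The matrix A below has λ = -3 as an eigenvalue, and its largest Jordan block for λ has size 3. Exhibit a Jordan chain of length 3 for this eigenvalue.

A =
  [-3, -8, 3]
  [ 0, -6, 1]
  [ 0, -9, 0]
A Jordan chain for λ = -3 of length 3:
v_1 = (-3, 0, 0)ᵀ
v_2 = (-8, -3, -9)ᵀ
v_3 = (0, 1, 0)ᵀ

Let N = A − (-3)·I. We want v_3 with N^3 v_3 = 0 but N^2 v_3 ≠ 0; then v_{j-1} := N · v_j for j = 3, …, 2.

Pick v_3 = (0, 1, 0)ᵀ.
Then v_2 = N · v_3 = (-8, -3, -9)ᵀ.
Then v_1 = N · v_2 = (-3, 0, 0)ᵀ.

Sanity check: (A − (-3)·I) v_1 = (0, 0, 0)ᵀ = 0. ✓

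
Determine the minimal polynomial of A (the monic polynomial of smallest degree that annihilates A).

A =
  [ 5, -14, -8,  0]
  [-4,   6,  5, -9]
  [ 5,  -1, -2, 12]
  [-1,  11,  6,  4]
x^4 - 13*x^3 + 60*x^2 - 112*x + 64

The characteristic polynomial is χ_A(x) = (x - 4)^3*(x - 1), so the eigenvalues are known. The minimal polynomial is
  m_A(x) = Π_λ (x − λ)^{k_λ}
where k_λ is the size of the *largest* Jordan block for λ (equivalently, the smallest k with (A − λI)^k v = 0 for every generalised eigenvector v of λ).

  λ = 1: largest Jordan block has size 1, contributing (x − 1)
  λ = 4: largest Jordan block has size 3, contributing (x − 4)^3

So m_A(x) = (x - 4)^3*(x - 1) = x^4 - 13*x^3 + 60*x^2 - 112*x + 64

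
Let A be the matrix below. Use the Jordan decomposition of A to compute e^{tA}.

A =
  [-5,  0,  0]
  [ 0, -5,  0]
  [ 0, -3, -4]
e^{tA} =
  [exp(-5*t), 0, 0]
  [0, exp(-5*t), 0]
  [0, -3*exp(-4*t) + 3*exp(-5*t), exp(-4*t)]

Strategy: write A = P · J · P⁻¹ where J is a Jordan canonical form, so e^{tA} = P · e^{tJ} · P⁻¹, and e^{tJ} can be computed block-by-block.

A has Jordan form
J =
  [-5,  0,  0]
  [ 0, -5,  0]
  [ 0,  0, -4]
(up to reordering of blocks).

Per-block formulas:
  For a 1×1 block at λ = -5: exp(t · [-5]) = [e^(-5t)].
  For a 1×1 block at λ = -4: exp(t · [-4]) = [e^(-4t)].

After assembling e^{tJ} and conjugating by P, we get:

e^{tA} =
  [exp(-5*t), 0, 0]
  [0, exp(-5*t), 0]
  [0, -3*exp(-4*t) + 3*exp(-5*t), exp(-4*t)]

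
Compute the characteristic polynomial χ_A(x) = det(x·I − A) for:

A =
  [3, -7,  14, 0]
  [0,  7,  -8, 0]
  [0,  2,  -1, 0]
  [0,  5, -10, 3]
x^4 - 12*x^3 + 54*x^2 - 108*x + 81

Expanding det(x·I − A) (e.g. by cofactor expansion or by noting that A is similar to its Jordan form J, which has the same characteristic polynomial as A) gives
  χ_A(x) = x^4 - 12*x^3 + 54*x^2 - 108*x + 81
which factors as (x - 3)^4. The eigenvalues (with algebraic multiplicities) are λ = 3 with multiplicity 4.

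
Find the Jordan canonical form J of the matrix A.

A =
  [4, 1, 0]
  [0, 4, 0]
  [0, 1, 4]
J_2(4) ⊕ J_1(4)

The characteristic polynomial is
  det(x·I − A) = x^3 - 12*x^2 + 48*x - 64 = (x - 4)^3

Eigenvalues and multiplicities (the geometric multiplicity of λ is n − rank(A − λI), which equals the number of Jordan blocks for λ):
  λ = 4: algebraic multiplicity = 3, geometric multiplicity = 2

Determining the block sizes for each eigenvalue:
  λ = 4: 2 blocks summing to 3 forces exactly one block of size 2 and the rest size 1 → block sizes [2, 1]

Assembling the blocks gives a Jordan form
J =
  [4, 1, 0]
  [0, 4, 0]
  [0, 0, 4]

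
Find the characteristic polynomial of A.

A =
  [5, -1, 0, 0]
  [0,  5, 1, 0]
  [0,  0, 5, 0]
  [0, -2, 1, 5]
x^4 - 20*x^3 + 150*x^2 - 500*x + 625

Expanding det(x·I − A) (e.g. by cofactor expansion or by noting that A is similar to its Jordan form J, which has the same characteristic polynomial as A) gives
  χ_A(x) = x^4 - 20*x^3 + 150*x^2 - 500*x + 625
which factors as (x - 5)^4. The eigenvalues (with algebraic multiplicities) are λ = 5 with multiplicity 4.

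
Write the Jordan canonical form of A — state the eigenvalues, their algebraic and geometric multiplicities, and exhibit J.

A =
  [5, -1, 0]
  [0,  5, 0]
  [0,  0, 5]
J_2(5) ⊕ J_1(5)

The characteristic polynomial is
  det(x·I − A) = x^3 - 15*x^2 + 75*x - 125 = (x - 5)^3

Eigenvalues and multiplicities (the geometric multiplicity of λ is n − rank(A − λI), which equals the number of Jordan blocks for λ):
  λ = 5: algebraic multiplicity = 3, geometric multiplicity = 2

Determining the block sizes for each eigenvalue:
  λ = 5: 2 blocks summing to 3 forces exactly one block of size 2 and the rest size 1 → block sizes [2, 1]

Assembling the blocks gives a Jordan form
J =
  [5, 1, 0]
  [0, 5, 0]
  [0, 0, 5]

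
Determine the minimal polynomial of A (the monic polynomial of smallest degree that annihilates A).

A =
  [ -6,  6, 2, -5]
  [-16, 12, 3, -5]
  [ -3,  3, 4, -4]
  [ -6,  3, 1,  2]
x^3 - 9*x^2 + 27*x - 27

The characteristic polynomial is χ_A(x) = (x - 3)^4, so the eigenvalues are known. The minimal polynomial is
  m_A(x) = Π_λ (x − λ)^{k_λ}
where k_λ is the size of the *largest* Jordan block for λ (equivalently, the smallest k with (A − λI)^k v = 0 for every generalised eigenvector v of λ).

  λ = 3: largest Jordan block has size 3, contributing (x − 3)^3

So m_A(x) = (x - 3)^3 = x^3 - 9*x^2 + 27*x - 27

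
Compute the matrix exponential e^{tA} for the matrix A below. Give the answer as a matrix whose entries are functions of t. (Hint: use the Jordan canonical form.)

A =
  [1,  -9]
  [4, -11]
e^{tA} =
  [6*t*exp(-5*t) + exp(-5*t), -9*t*exp(-5*t)]
  [4*t*exp(-5*t), -6*t*exp(-5*t) + exp(-5*t)]

Strategy: write A = P · J · P⁻¹ where J is a Jordan canonical form, so e^{tA} = P · e^{tJ} · P⁻¹, and e^{tJ} can be computed block-by-block.

A has Jordan form
J =
  [-5,  1]
  [ 0, -5]
(up to reordering of blocks).

Per-block formulas:
  For a 2×2 Jordan block J_2(-5): exp(t · J_2(-5)) = e^(-5t)·(I + t·N), where N is the 2×2 nilpotent shift.

After assembling e^{tJ} and conjugating by P, we get:

e^{tA} =
  [6*t*exp(-5*t) + exp(-5*t), -9*t*exp(-5*t)]
  [4*t*exp(-5*t), -6*t*exp(-5*t) + exp(-5*t)]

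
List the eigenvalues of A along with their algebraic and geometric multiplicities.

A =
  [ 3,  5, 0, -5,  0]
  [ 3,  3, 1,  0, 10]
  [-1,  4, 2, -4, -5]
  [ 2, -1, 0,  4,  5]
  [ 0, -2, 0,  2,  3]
λ = 3: alg = 5, geom = 2

Step 1 — factor the characteristic polynomial to read off the algebraic multiplicities:
  χ_A(x) = (x - 3)^5

Step 2 — compute geometric multiplicities via the rank-nullity identity g(λ) = n − rank(A − λI):
  rank(A − (3)·I) = 3, so dim ker(A − (3)·I) = n − 3 = 2

Summary:
  λ = 3: algebraic multiplicity = 5, geometric multiplicity = 2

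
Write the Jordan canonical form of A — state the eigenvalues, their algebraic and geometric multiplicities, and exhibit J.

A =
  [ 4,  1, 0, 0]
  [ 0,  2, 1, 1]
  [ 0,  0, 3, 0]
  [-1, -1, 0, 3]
J_3(3) ⊕ J_1(3)

The characteristic polynomial is
  det(x·I − A) = x^4 - 12*x^3 + 54*x^2 - 108*x + 81 = (x - 3)^4

Eigenvalues and multiplicities (the geometric multiplicity of λ is n − rank(A − λI), which equals the number of Jordan blocks for λ):
  λ = 3: algebraic multiplicity = 4, geometric multiplicity = 2

Determining the block sizes for each eigenvalue:
  λ = 3: with am = 4 and gm = 2, the partition is not yet determined (e.g. several partitions of 4 into 2 parts exist). Let N = A − (3)·I. Computing rank(N^1) = 2, rank(N^2) = 1, rank(N^3) = 0; the number of blocks of size ≥ j is rank(N^{j−1}) − rank(N^j), giving [2, 1, 1]. So we have 1 block(s) of size 3, 1 block(s) of size 1 → block sizes [3, 1]

Assembling the blocks gives a Jordan form
J =
  [3, 1, 0, 0]
  [0, 3, 1, 0]
  [0, 0, 3, 0]
  [0, 0, 0, 3]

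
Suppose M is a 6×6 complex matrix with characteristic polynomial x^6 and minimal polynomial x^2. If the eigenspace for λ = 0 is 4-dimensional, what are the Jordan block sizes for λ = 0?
Block sizes for λ = 0: [2, 2, 1, 1]

Step 1 — from the characteristic polynomial, algebraic multiplicity of λ = 0 is 6. From dim ker(M − (0)·I) = 4, there are exactly 4 Jordan blocks for λ = 0.
Step 2 — from the minimal polynomial, the factor (x − 0)^2 tells us the largest block for λ = 0 has size 2.
Step 3 — with total size 6, 4 blocks, and largest block 2, the block sizes (in nonincreasing order) are [2, 2, 1, 1].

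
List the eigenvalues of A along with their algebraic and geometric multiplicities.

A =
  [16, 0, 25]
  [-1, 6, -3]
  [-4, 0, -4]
λ = 6: alg = 3, geom = 1

Step 1 — factor the characteristic polynomial to read off the algebraic multiplicities:
  χ_A(x) = (x - 6)^3

Step 2 — compute geometric multiplicities via the rank-nullity identity g(λ) = n − rank(A − λI):
  rank(A − (6)·I) = 2, so dim ker(A − (6)·I) = n − 2 = 1

Summary:
  λ = 6: algebraic multiplicity = 3, geometric multiplicity = 1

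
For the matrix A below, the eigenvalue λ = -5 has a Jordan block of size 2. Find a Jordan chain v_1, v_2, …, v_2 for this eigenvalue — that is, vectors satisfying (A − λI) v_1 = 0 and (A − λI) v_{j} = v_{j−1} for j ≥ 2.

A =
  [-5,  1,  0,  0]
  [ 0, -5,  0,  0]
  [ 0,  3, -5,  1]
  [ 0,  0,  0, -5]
A Jordan chain for λ = -5 of length 2:
v_1 = (1, 0, 3, 0)ᵀ
v_2 = (0, 1, 0, 0)ᵀ

Let N = A − (-5)·I. We want v_2 with N^2 v_2 = 0 but N^1 v_2 ≠ 0; then v_{j-1} := N · v_j for j = 2, …, 2.

Pick v_2 = (0, 1, 0, 0)ᵀ.
Then v_1 = N · v_2 = (1, 0, 3, 0)ᵀ.

Sanity check: (A − (-5)·I) v_1 = (0, 0, 0, 0)ᵀ = 0. ✓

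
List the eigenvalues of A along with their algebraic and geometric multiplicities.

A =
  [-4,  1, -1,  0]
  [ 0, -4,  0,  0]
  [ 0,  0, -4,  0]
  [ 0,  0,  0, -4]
λ = -4: alg = 4, geom = 3

Step 1 — factor the characteristic polynomial to read off the algebraic multiplicities:
  χ_A(x) = (x + 4)^4

Step 2 — compute geometric multiplicities via the rank-nullity identity g(λ) = n − rank(A − λI):
  rank(A − (-4)·I) = 1, so dim ker(A − (-4)·I) = n − 1 = 3

Summary:
  λ = -4: algebraic multiplicity = 4, geometric multiplicity = 3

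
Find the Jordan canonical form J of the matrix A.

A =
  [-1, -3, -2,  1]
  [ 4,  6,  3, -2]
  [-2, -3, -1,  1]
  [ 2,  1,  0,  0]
J_3(1) ⊕ J_1(1)

The characteristic polynomial is
  det(x·I − A) = x^4 - 4*x^3 + 6*x^2 - 4*x + 1 = (x - 1)^4

Eigenvalues and multiplicities (the geometric multiplicity of λ is n − rank(A − λI), which equals the number of Jordan blocks for λ):
  λ = 1: algebraic multiplicity = 4, geometric multiplicity = 2

Determining the block sizes for each eigenvalue:
  λ = 1: with am = 4 and gm = 2, the partition is not yet determined (e.g. several partitions of 4 into 2 parts exist). Let N = A − (1)·I. Computing rank(N^1) = 2, rank(N^2) = 1, rank(N^3) = 0; the number of blocks of size ≥ j is rank(N^{j−1}) − rank(N^j), giving [2, 1, 1]. So we have 1 block(s) of size 3, 1 block(s) of size 1 → block sizes [3, 1]

Assembling the blocks gives a Jordan form
J =
  [1, 1, 0, 0]
  [0, 1, 1, 0]
  [0, 0, 1, 0]
  [0, 0, 0, 1]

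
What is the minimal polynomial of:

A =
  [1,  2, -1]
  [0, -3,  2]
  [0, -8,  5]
x^2 - 2*x + 1

The characteristic polynomial is χ_A(x) = (x - 1)^3, so the eigenvalues are known. The minimal polynomial is
  m_A(x) = Π_λ (x − λ)^{k_λ}
where k_λ is the size of the *largest* Jordan block for λ (equivalently, the smallest k with (A − λI)^k v = 0 for every generalised eigenvector v of λ).

  λ = 1: largest Jordan block has size 2, contributing (x − 1)^2

So m_A(x) = (x - 1)^2 = x^2 - 2*x + 1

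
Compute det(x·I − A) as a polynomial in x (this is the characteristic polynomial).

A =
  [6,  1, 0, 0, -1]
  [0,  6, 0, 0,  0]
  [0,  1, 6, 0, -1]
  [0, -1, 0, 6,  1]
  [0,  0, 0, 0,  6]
x^5 - 30*x^4 + 360*x^3 - 2160*x^2 + 6480*x - 7776

Expanding det(x·I − A) (e.g. by cofactor expansion or by noting that A is similar to its Jordan form J, which has the same characteristic polynomial as A) gives
  χ_A(x) = x^5 - 30*x^4 + 360*x^3 - 2160*x^2 + 6480*x - 7776
which factors as (x - 6)^5. The eigenvalues (with algebraic multiplicities) are λ = 6 with multiplicity 5.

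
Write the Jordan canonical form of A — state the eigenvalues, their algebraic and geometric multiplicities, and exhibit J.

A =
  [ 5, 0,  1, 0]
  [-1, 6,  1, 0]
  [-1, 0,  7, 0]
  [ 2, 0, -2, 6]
J_2(6) ⊕ J_1(6) ⊕ J_1(6)

The characteristic polynomial is
  det(x·I − A) = x^4 - 24*x^3 + 216*x^2 - 864*x + 1296 = (x - 6)^4

Eigenvalues and multiplicities (the geometric multiplicity of λ is n − rank(A − λI), which equals the number of Jordan blocks for λ):
  λ = 6: algebraic multiplicity = 4, geometric multiplicity = 3

Determining the block sizes for each eigenvalue:
  λ = 6: 3 blocks summing to 4 forces exactly one block of size 2 and the rest size 1 → block sizes [2, 1, 1]

Assembling the blocks gives a Jordan form
J =
  [6, 1, 0, 0]
  [0, 6, 0, 0]
  [0, 0, 6, 0]
  [0, 0, 0, 6]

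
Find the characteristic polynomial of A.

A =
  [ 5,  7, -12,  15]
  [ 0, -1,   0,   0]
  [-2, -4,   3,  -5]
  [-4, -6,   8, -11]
x^4 + 4*x^3 + 6*x^2 + 4*x + 1

Expanding det(x·I − A) (e.g. by cofactor expansion or by noting that A is similar to its Jordan form J, which has the same characteristic polynomial as A) gives
  χ_A(x) = x^4 + 4*x^3 + 6*x^2 + 4*x + 1
which factors as (x + 1)^4. The eigenvalues (with algebraic multiplicities) are λ = -1 with multiplicity 4.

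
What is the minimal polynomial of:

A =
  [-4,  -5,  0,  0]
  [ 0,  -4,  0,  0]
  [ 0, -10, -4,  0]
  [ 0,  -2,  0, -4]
x^2 + 8*x + 16

The characteristic polynomial is χ_A(x) = (x + 4)^4, so the eigenvalues are known. The minimal polynomial is
  m_A(x) = Π_λ (x − λ)^{k_λ}
where k_λ is the size of the *largest* Jordan block for λ (equivalently, the smallest k with (A − λI)^k v = 0 for every generalised eigenvector v of λ).

  λ = -4: largest Jordan block has size 2, contributing (x + 4)^2

So m_A(x) = (x + 4)^2 = x^2 + 8*x + 16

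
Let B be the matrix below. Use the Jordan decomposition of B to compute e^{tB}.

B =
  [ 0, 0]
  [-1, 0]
e^{tB} =
  [1, 0]
  [-t, 1]

Strategy: write B = P · J · P⁻¹ where J is a Jordan canonical form, so e^{tB} = P · e^{tJ} · P⁻¹, and e^{tJ} can be computed block-by-block.

B has Jordan form
J =
  [0, 1]
  [0, 0]
(up to reordering of blocks).

Per-block formulas:
  For a 2×2 Jordan block J_2(0): exp(t · J_2(0)) = e^(0t)·(I + t·N), where N is the 2×2 nilpotent shift.

After assembling e^{tJ} and conjugating by P, we get:

e^{tB} =
  [1, 0]
  [-t, 1]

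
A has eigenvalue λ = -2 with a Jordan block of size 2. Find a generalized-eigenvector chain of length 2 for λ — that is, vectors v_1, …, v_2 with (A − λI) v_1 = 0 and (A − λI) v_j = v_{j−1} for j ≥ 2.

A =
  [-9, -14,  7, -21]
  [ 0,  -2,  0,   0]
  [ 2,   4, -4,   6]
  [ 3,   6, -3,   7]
A Jordan chain for λ = -2 of length 2:
v_1 = (-7, 0, 2, 3)ᵀ
v_2 = (1, 0, 0, 0)ᵀ

Let N = A − (-2)·I. We want v_2 with N^2 v_2 = 0 but N^1 v_2 ≠ 0; then v_{j-1} := N · v_j for j = 2, …, 2.

Pick v_2 = (1, 0, 0, 0)ᵀ.
Then v_1 = N · v_2 = (-7, 0, 2, 3)ᵀ.

Sanity check: (A − (-2)·I) v_1 = (0, 0, 0, 0)ᵀ = 0. ✓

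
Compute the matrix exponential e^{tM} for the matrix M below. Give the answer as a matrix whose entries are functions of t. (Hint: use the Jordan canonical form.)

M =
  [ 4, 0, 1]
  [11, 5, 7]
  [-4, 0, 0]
e^{tM} =
  [2*t*exp(2*t) + exp(2*t), 0, t*exp(2*t)]
  [2*t*exp(2*t) + 3*exp(5*t) - 3*exp(2*t), exp(5*t), t*exp(2*t) + 2*exp(5*t) - 2*exp(2*t)]
  [-4*t*exp(2*t), 0, -2*t*exp(2*t) + exp(2*t)]

Strategy: write M = P · J · P⁻¹ where J is a Jordan canonical form, so e^{tM} = P · e^{tJ} · P⁻¹, and e^{tJ} can be computed block-by-block.

M has Jordan form
J =
  [2, 1, 0]
  [0, 2, 0]
  [0, 0, 5]
(up to reordering of blocks).

Per-block formulas:
  For a 1×1 block at λ = 5: exp(t · [5]) = [e^(5t)].
  For a 2×2 Jordan block J_2(2): exp(t · J_2(2)) = e^(2t)·(I + t·N), where N is the 2×2 nilpotent shift.

After assembling e^{tJ} and conjugating by P, we get:

e^{tM} =
  [2*t*exp(2*t) + exp(2*t), 0, t*exp(2*t)]
  [2*t*exp(2*t) + 3*exp(5*t) - 3*exp(2*t), exp(5*t), t*exp(2*t) + 2*exp(5*t) - 2*exp(2*t)]
  [-4*t*exp(2*t), 0, -2*t*exp(2*t) + exp(2*t)]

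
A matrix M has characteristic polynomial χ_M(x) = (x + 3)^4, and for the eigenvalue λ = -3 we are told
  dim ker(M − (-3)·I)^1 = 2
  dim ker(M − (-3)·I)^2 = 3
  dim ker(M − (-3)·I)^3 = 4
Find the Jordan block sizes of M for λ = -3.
Block sizes for λ = -3: [3, 1]

From the dimensions of kernels of powers, the number of Jordan blocks of size at least j is d_j − d_{j−1} where d_j = dim ker(N^j) (with d_0 = 0). Computing the differences gives [2, 1, 1].
The number of blocks of size exactly k is (#blocks of size ≥ k) − (#blocks of size ≥ k + 1), so the partition is: 1 block(s) of size 1, 1 block(s) of size 3.
In nonincreasing order the block sizes are [3, 1].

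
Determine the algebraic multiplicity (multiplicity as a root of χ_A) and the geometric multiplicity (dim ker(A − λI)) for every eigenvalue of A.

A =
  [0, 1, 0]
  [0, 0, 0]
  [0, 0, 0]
λ = 0: alg = 3, geom = 2

Step 1 — factor the characteristic polynomial to read off the algebraic multiplicities:
  χ_A(x) = x^3

Step 2 — compute geometric multiplicities via the rank-nullity identity g(λ) = n − rank(A − λI):
  rank(A − (0)·I) = 1, so dim ker(A − (0)·I) = n − 1 = 2

Summary:
  λ = 0: algebraic multiplicity = 3, geometric multiplicity = 2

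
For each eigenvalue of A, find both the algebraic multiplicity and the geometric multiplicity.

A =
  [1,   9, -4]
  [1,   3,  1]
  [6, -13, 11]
λ = 5: alg = 3, geom = 1

Step 1 — factor the characteristic polynomial to read off the algebraic multiplicities:
  χ_A(x) = (x - 5)^3

Step 2 — compute geometric multiplicities via the rank-nullity identity g(λ) = n − rank(A − λI):
  rank(A − (5)·I) = 2, so dim ker(A − (5)·I) = n − 2 = 1

Summary:
  λ = 5: algebraic multiplicity = 3, geometric multiplicity = 1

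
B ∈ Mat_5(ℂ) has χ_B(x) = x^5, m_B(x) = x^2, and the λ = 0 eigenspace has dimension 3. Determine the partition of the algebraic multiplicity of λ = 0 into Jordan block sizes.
Block sizes for λ = 0: [2, 2, 1]

Step 1 — from the characteristic polynomial, algebraic multiplicity of λ = 0 is 5. From dim ker(B − (0)·I) = 3, there are exactly 3 Jordan blocks for λ = 0.
Step 2 — from the minimal polynomial, the factor (x − 0)^2 tells us the largest block for λ = 0 has size 2.
Step 3 — with total size 5, 3 blocks, and largest block 2, the block sizes (in nonincreasing order) are [2, 2, 1].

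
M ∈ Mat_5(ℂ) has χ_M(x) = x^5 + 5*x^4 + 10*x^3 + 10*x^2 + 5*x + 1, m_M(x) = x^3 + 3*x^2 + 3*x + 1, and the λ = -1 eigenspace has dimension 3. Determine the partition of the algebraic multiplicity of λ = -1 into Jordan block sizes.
Block sizes for λ = -1: [3, 1, 1]

Step 1 — from the characteristic polynomial, algebraic multiplicity of λ = -1 is 5. From dim ker(M − (-1)·I) = 3, there are exactly 3 Jordan blocks for λ = -1.
Step 2 — from the minimal polynomial, the factor (x + 1)^3 tells us the largest block for λ = -1 has size 3.
Step 3 — with total size 5, 3 blocks, and largest block 3, the block sizes (in nonincreasing order) are [3, 1, 1].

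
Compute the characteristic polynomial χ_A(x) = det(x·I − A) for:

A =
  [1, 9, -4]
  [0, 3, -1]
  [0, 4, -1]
x^3 - 3*x^2 + 3*x - 1

Expanding det(x·I − A) (e.g. by cofactor expansion or by noting that A is similar to its Jordan form J, which has the same characteristic polynomial as A) gives
  χ_A(x) = x^3 - 3*x^2 + 3*x - 1
which factors as (x - 1)^3. The eigenvalues (with algebraic multiplicities) are λ = 1 with multiplicity 3.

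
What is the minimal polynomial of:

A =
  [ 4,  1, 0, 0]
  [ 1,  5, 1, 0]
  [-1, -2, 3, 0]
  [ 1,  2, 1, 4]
x^3 - 12*x^2 + 48*x - 64

The characteristic polynomial is χ_A(x) = (x - 4)^4, so the eigenvalues are known. The minimal polynomial is
  m_A(x) = Π_λ (x − λ)^{k_λ}
where k_λ is the size of the *largest* Jordan block for λ (equivalently, the smallest k with (A − λI)^k v = 0 for every generalised eigenvector v of λ).

  λ = 4: largest Jordan block has size 3, contributing (x − 4)^3

So m_A(x) = (x - 4)^3 = x^3 - 12*x^2 + 48*x - 64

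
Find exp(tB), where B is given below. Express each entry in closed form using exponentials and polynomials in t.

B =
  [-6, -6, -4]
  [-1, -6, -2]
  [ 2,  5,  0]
e^{tB} =
  [t^2*exp(-4*t) - 2*t*exp(-4*t) + exp(-4*t), 2*t^2*exp(-4*t) - 6*t*exp(-4*t), 2*t^2*exp(-4*t) - 4*t*exp(-4*t)]
  [-t*exp(-4*t), -2*t*exp(-4*t) + exp(-4*t), -2*t*exp(-4*t)]
  [-t^2*exp(-4*t)/2 + 2*t*exp(-4*t), -t^2*exp(-4*t) + 5*t*exp(-4*t), -t^2*exp(-4*t) + 4*t*exp(-4*t) + exp(-4*t)]

Strategy: write B = P · J · P⁻¹ where J is a Jordan canonical form, so e^{tB} = P · e^{tJ} · P⁻¹, and e^{tJ} can be computed block-by-block.

B has Jordan form
J =
  [-4,  1,  0]
  [ 0, -4,  1]
  [ 0,  0, -4]
(up to reordering of blocks).

Per-block formulas:
  For a 3×3 Jordan block J_3(-4): exp(t · J_3(-4)) = e^(-4t)·(I + t·N + (t^2/2)·N^2), where N is the 3×3 nilpotent shift.

After assembling e^{tJ} and conjugating by P, we get:

e^{tB} =
  [t^2*exp(-4*t) - 2*t*exp(-4*t) + exp(-4*t), 2*t^2*exp(-4*t) - 6*t*exp(-4*t), 2*t^2*exp(-4*t) - 4*t*exp(-4*t)]
  [-t*exp(-4*t), -2*t*exp(-4*t) + exp(-4*t), -2*t*exp(-4*t)]
  [-t^2*exp(-4*t)/2 + 2*t*exp(-4*t), -t^2*exp(-4*t) + 5*t*exp(-4*t), -t^2*exp(-4*t) + 4*t*exp(-4*t) + exp(-4*t)]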